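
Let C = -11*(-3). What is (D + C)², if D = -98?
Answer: 4225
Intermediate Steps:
C = 33
(D + C)² = (-98 + 33)² = (-65)² = 4225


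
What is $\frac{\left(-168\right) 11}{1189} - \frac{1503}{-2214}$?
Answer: $- \frac{6245}{7134} \approx -0.87539$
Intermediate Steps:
$\frac{\left(-168\right) 11}{1189} - \frac{1503}{-2214} = \left(-1848\right) \frac{1}{1189} - - \frac{167}{246} = - \frac{1848}{1189} + \frac{167}{246} = - \frac{6245}{7134}$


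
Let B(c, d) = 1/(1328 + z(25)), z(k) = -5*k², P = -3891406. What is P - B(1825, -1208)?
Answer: -6992856581/1797 ≈ -3.8914e+6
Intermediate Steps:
B(c, d) = -1/1797 (B(c, d) = 1/(1328 - 5*25²) = 1/(1328 - 5*625) = 1/(1328 - 3125) = 1/(-1797) = -1/1797)
P - B(1825, -1208) = -3891406 - 1*(-1/1797) = -3891406 + 1/1797 = -6992856581/1797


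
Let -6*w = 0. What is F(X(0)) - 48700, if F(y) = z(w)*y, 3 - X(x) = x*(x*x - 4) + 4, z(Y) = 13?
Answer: -48713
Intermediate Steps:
w = 0 (w = -⅙*0 = 0)
X(x) = -1 - x*(-4 + x²) (X(x) = 3 - (x*(x*x - 4) + 4) = 3 - (x*(x² - 4) + 4) = 3 - (x*(-4 + x²) + 4) = 3 - (4 + x*(-4 + x²)) = 3 + (-4 - x*(-4 + x²)) = -1 - x*(-4 + x²))
F(y) = 13*y
F(X(0)) - 48700 = 13*(-1 - 1*0³ + 4*0) - 48700 = 13*(-1 - 1*0 + 0) - 48700 = 13*(-1 + 0 + 0) - 48700 = 13*(-1) - 48700 = -13 - 48700 = -48713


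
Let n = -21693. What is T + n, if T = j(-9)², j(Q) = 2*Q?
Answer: -21369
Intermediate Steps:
T = 324 (T = (2*(-9))² = (-18)² = 324)
T + n = 324 - 21693 = -21369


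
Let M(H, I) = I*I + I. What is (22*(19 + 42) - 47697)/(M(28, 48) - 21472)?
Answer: 9271/3824 ≈ 2.4244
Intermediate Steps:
M(H, I) = I + I**2 (M(H, I) = I**2 + I = I + I**2)
(22*(19 + 42) - 47697)/(M(28, 48) - 21472) = (22*(19 + 42) - 47697)/(48*(1 + 48) - 21472) = (22*61 - 47697)/(48*49 - 21472) = (1342 - 47697)/(2352 - 21472) = -46355/(-19120) = -46355*(-1/19120) = 9271/3824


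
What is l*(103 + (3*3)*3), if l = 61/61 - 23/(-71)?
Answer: 12220/71 ≈ 172.11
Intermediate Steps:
l = 94/71 (l = 61*(1/61) - 23*(-1/71) = 1 + 23/71 = 94/71 ≈ 1.3239)
l*(103 + (3*3)*3) = 94*(103 + (3*3)*3)/71 = 94*(103 + 9*3)/71 = 94*(103 + 27)/71 = (94/71)*130 = 12220/71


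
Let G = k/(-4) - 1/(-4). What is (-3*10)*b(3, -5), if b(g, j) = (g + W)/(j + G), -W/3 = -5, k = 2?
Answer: 720/7 ≈ 102.86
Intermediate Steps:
W = 15 (W = -3*(-5) = 15)
G = -1/4 (G = 2/(-4) - 1/(-4) = 2*(-1/4) - 1*(-1/4) = -1/2 + 1/4 = -1/4 ≈ -0.25000)
b(g, j) = (15 + g)/(-1/4 + j) (b(g, j) = (g + 15)/(j - 1/4) = (15 + g)/(-1/4 + j))
(-3*10)*b(3, -5) = (-3*10)*(4*(15 + 3)/(-1 + 4*(-5))) = -120*18/(-1 - 20) = -120*18/(-21) = -120*(-1)*18/21 = -30*(-24/7) = 720/7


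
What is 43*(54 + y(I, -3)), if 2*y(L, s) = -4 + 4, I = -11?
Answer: 2322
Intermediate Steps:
y(L, s) = 0 (y(L, s) = (-4 + 4)/2 = (1/2)*0 = 0)
43*(54 + y(I, -3)) = 43*(54 + 0) = 43*54 = 2322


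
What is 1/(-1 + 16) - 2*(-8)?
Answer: 241/15 ≈ 16.067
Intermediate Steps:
1/(-1 + 16) - 2*(-8) = 1/15 + 16 = 241/15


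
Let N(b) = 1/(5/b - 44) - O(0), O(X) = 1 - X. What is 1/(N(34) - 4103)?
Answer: -1491/6119098 ≈ -0.00024366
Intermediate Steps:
N(b) = -1 + 1/(-44 + 5/b) (N(b) = 1/(5/b - 44) - (1 - 1*0) = 1/(-44 + 5/b) - (1 + 0) = 1/(-44 + 5/b) - 1*1 = 1/(-44 + 5/b) - 1 = -1 + 1/(-44 + 5/b))
1/(N(34) - 4103) = 1/(5*(1 - 9*34)/(-5 + 44*34) - 4103) = 1/(5*(1 - 306)/(-5 + 1496) - 4103) = 1/(5*(-305)/1491 - 4103) = 1/(5*(1/1491)*(-305) - 4103) = 1/(-1525/1491 - 4103) = 1/(-6119098/1491) = -1491/6119098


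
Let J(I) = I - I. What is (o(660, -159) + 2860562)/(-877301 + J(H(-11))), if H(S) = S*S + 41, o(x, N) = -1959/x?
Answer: -629322987/193006220 ≈ -3.2606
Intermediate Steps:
H(S) = 41 + S² (H(S) = S² + 41 = 41 + S²)
J(I) = 0
(o(660, -159) + 2860562)/(-877301 + J(H(-11))) = (-1959/660 + 2860562)/(-877301 + 0) = (-1959*1/660 + 2860562)/(-877301) = (-653/220 + 2860562)*(-1/877301) = (629322987/220)*(-1/877301) = -629322987/193006220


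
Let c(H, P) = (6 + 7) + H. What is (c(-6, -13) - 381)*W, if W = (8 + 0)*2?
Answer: -5984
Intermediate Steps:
c(H, P) = 13 + H
W = 16 (W = 8*2 = 16)
(c(-6, -13) - 381)*W = ((13 - 6) - 381)*16 = (7 - 381)*16 = -374*16 = -5984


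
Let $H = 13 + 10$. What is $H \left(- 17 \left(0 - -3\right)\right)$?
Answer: $-1173$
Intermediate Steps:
$H = 23$
$H \left(- 17 \left(0 - -3\right)\right) = 23 \left(- 17 \left(0 - -3\right)\right) = 23 \left(- 17 \left(0 + 3\right)\right) = 23 \left(\left(-17\right) 3\right) = 23 \left(-51\right) = -1173$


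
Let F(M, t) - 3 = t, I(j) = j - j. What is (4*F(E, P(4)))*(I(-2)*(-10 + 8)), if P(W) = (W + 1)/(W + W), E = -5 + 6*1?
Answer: 0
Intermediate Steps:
E = 1 (E = -5 + 6 = 1)
I(j) = 0
P(W) = (1 + W)/(2*W) (P(W) = (1 + W)/((2*W)) = (1 + W)*(1/(2*W)) = (1 + W)/(2*W))
F(M, t) = 3 + t
(4*F(E, P(4)))*(I(-2)*(-10 + 8)) = (4*(3 + (1/2)*(1 + 4)/4))*(0*(-10 + 8)) = (4*(3 + (1/2)*(1/4)*5))*(0*(-2)) = (4*(3 + 5/8))*0 = (4*(29/8))*0 = (29/2)*0 = 0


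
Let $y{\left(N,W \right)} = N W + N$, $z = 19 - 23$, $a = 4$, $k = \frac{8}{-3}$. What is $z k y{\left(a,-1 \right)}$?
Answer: $0$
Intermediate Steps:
$k = - \frac{8}{3}$ ($k = 8 \left(- \frac{1}{3}\right) = - \frac{8}{3} \approx -2.6667$)
$z = -4$ ($z = 19 - 23 = -4$)
$y{\left(N,W \right)} = N + N W$
$z k y{\left(a,-1 \right)} = \left(-4\right) \left(- \frac{8}{3}\right) 4 \left(1 - 1\right) = \frac{32 \cdot 4 \cdot 0}{3} = \frac{32}{3} \cdot 0 = 0$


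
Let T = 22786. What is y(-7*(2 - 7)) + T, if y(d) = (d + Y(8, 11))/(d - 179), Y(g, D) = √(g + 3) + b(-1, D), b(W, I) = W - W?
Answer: 3281149/144 - √11/144 ≈ 22786.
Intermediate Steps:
b(W, I) = 0
Y(g, D) = √(3 + g) (Y(g, D) = √(g + 3) + 0 = √(3 + g) + 0 = √(3 + g))
y(d) = (d + √11)/(-179 + d) (y(d) = (d + √(3 + 8))/(d - 179) = (d + √11)/(-179 + d))
y(-7*(2 - 7)) + T = (-7*(2 - 7) + √11)/(-179 - 7*(2 - 7)) + 22786 = (-7*(-5) + √11)/(-179 - 7*(-5)) + 22786 = (35 + √11)/(-179 + 35) + 22786 = (35 + √11)/(-144) + 22786 = -(35 + √11)/144 + 22786 = (-35/144 - √11/144) + 22786 = 3281149/144 - √11/144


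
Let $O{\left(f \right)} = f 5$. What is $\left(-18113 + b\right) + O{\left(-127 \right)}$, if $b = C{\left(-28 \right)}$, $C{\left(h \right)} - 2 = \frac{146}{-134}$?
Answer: $- \frac{1256055}{67} \approx -18747.0$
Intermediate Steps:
$C{\left(h \right)} = \frac{61}{67}$ ($C{\left(h \right)} = 2 + \frac{146}{-134} = 2 + 146 \left(- \frac{1}{134}\right) = 2 - \frac{73}{67} = \frac{61}{67}$)
$b = \frac{61}{67} \approx 0.91045$
$O{\left(f \right)} = 5 f$
$\left(-18113 + b\right) + O{\left(-127 \right)} = \left(-18113 + \frac{61}{67}\right) + 5 \left(-127\right) = - \frac{1213510}{67} - 635 = - \frac{1256055}{67}$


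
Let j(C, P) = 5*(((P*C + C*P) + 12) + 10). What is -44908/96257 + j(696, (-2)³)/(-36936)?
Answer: 1845139801/1777674276 ≈ 1.0380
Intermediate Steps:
j(C, P) = 110 + 10*C*P (j(C, P) = 5*(((C*P + C*P) + 12) + 10) = 5*((2*C*P + 12) + 10) = 5*((12 + 2*C*P) + 10) = 5*(22 + 2*C*P) = 110 + 10*C*P)
-44908/96257 + j(696, (-2)³)/(-36936) = -44908/96257 + (110 + 10*696*(-2)³)/(-36936) = -44908*1/96257 + (110 + 10*696*(-8))*(-1/36936) = -44908/96257 + (110 - 55680)*(-1/36936) = -44908/96257 - 55570*(-1/36936) = -44908/96257 + 27785/18468 = 1845139801/1777674276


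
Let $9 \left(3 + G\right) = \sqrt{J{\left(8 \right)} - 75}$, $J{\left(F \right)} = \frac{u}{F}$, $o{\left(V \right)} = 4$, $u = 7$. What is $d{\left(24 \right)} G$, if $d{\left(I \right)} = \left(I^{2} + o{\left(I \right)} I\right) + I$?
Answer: $-2088 + \frac{58 i \sqrt{1186}}{3} \approx -2088.0 + 665.81 i$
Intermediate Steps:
$d{\left(I \right)} = I^{2} + 5 I$ ($d{\left(I \right)} = \left(I^{2} + 4 I\right) + I = I^{2} + 5 I$)
$J{\left(F \right)} = \frac{7}{F}$
$G = -3 + \frac{i \sqrt{1186}}{36}$ ($G = -3 + \frac{\sqrt{\frac{7}{8} - 75}}{9} = -3 + \frac{\sqrt{- \frac{593}{8}}}{9} = -3 + \frac{\frac{1}{4} i \sqrt{1186}}{9} = -3 + \frac{i \sqrt{1186}}{36} \approx -3.0 + 0.95662 i$)
$d{\left(24 \right)} G = 24 \left(5 + 24\right) \left(-3 + \frac{i \sqrt{1186}}{36}\right) = 24 \cdot 29 \left(-3 + \frac{i \sqrt{1186}}{36}\right) = 696 \left(-3 + \frac{i \sqrt{1186}}{36}\right) = -2088 + \frac{58 i \sqrt{1186}}{3}$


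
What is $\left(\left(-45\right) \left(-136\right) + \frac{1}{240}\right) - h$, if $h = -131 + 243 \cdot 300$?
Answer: $- \frac{15995759}{240} \approx -66649.0$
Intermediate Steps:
$h = 72769$ ($h = -131 + 72900 = 72769$)
$\left(\left(-45\right) \left(-136\right) + \frac{1}{240}\right) - h = \left(\left(-45\right) \left(-136\right) + \frac{1}{240}\right) - 72769 = \left(6120 + \frac{1}{240}\right) - 72769 = \frac{1468801}{240} - 72769 = - \frac{15995759}{240}$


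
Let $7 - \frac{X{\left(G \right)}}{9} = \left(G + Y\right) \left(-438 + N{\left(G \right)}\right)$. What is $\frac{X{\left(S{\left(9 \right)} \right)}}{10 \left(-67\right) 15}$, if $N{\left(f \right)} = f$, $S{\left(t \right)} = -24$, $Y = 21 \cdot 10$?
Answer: $- \frac{257817}{3350} \approx -76.96$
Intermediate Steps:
$Y = 210$
$X{\left(G \right)} = 63 - 9 \left(-438 + G\right) \left(210 + G\right)$ ($X{\left(G \right)} = 63 - 9 \left(G + 210\right) \left(-438 + G\right) = 63 - 9 \left(210 + G\right) \left(-438 + G\right) = 63 - 9 \left(-438 + G\right) \left(210 + G\right)$)
$\frac{X{\left(S{\left(9 \right)} \right)}}{10 \left(-67\right) 15} = \frac{827883 - 9 \left(-24\right)^{2} + 2052 \left(-24\right)}{10 \left(-67\right) 15} = \frac{827883 - 5184 - 49248}{\left(-670\right) 15} = \frac{827883 - 5184 - 49248}{-10050} = 773451 \left(- \frac{1}{10050}\right) = - \frac{257817}{3350}$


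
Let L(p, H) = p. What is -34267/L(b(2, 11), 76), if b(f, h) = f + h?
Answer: -34267/13 ≈ -2635.9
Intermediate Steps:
-34267/L(b(2, 11), 76) = -34267/(2 + 11) = -34267/13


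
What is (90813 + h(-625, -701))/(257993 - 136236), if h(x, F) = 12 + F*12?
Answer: 82413/121757 ≈ 0.67686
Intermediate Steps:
h(x, F) = 12 + 12*F
(90813 + h(-625, -701))/(257993 - 136236) = (90813 + (12 + 12*(-701)))/(257993 - 136236) = (90813 + (12 - 8412))/121757 = (90813 - 8400)*(1/121757) = 82413*(1/121757) = 82413/121757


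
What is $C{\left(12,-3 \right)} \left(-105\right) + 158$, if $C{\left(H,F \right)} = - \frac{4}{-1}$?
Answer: $-262$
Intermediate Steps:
$C{\left(H,F \right)} = 4$ ($C{\left(H,F \right)} = \left(-4\right) \left(-1\right) = 4$)
$C{\left(12,-3 \right)} \left(-105\right) + 158 = 4 \left(-105\right) + 158 = -420 + 158 = -262$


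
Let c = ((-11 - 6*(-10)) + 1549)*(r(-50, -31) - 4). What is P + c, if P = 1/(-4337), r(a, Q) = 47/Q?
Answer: -1185119977/134447 ≈ -8814.8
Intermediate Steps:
P = -1/4337 ≈ -0.00023057
c = -273258/31 (c = ((-11 - 6*(-10)) + 1549)*(47/(-31) - 4) = ((-11 + 60) + 1549)*(47*(-1/31) - 4) = (49 + 1549)*(-47/31 - 4) = 1598*(-171/31) = -273258/31 ≈ -8814.8)
P + c = -1/4337 - 273258/31 = -1185119977/134447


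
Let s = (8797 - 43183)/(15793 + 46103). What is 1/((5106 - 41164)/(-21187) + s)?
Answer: 218565092/250551631 ≈ 0.87234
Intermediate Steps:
s = -5731/10316 (s = -34386/61896 = -34386*1/61896 = -5731/10316 ≈ -0.55554)
1/((5106 - 41164)/(-21187) + s) = 1/((5106 - 41164)/(-21187) - 5731/10316) = 1/(-36058*(-1/21187) - 5731/10316) = 1/(36058/21187 - 5731/10316) = 1/(250551631/218565092) = 218565092/250551631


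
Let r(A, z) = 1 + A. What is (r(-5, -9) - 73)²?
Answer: 5929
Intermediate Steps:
(r(-5, -9) - 73)² = ((1 - 5) - 73)² = (-4 - 73)² = (-77)² = 5929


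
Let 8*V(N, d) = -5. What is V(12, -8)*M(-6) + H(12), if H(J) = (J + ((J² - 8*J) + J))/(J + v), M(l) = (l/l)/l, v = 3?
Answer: 1177/240 ≈ 4.9042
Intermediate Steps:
V(N, d) = -5/8 (V(N, d) = (⅛)*(-5) = -5/8)
M(l) = 1/l
H(J) = (J² - 6*J)/(3 + J) (H(J) = (J + ((J² - 8*J) + J))/(J + 3) = (J + (J² - 7*J))/(3 + J) = (J² - 6*J)/(3 + J))
V(12, -8)*M(-6) + H(12) = -5/8/(-6) + 12*(-6 + 12)/(3 + 12) = -5/8*(-⅙) + 12*6/15 = 5/48 + 12*(1/15)*6 = 5/48 + 24/5 = 1177/240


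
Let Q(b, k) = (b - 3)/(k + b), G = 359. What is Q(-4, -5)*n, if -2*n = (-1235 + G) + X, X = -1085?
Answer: 13727/18 ≈ 762.61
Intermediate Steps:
Q(b, k) = (-3 + b)/(b + k)
n = 1961/2 (n = -((-1235 + 359) - 1085)/2 = -(-876 - 1085)/2 = -1/2*(-1961) = 1961/2 ≈ 980.50)
Q(-4, -5)*n = ((-3 - 4)/(-4 - 5))*(1961/2) = (-7/(-9))*(1961/2) = -1/9*(-7)*(1961/2) = (7/9)*(1961/2) = 13727/18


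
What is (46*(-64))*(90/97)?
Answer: -264960/97 ≈ -2731.5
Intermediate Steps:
(46*(-64))*(90/97) = -264960/97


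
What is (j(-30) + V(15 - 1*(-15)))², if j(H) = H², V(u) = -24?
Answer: 767376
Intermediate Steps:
(j(-30) + V(15 - 1*(-15)))² = ((-30)² - 24)² = (900 - 24)² = 876² = 767376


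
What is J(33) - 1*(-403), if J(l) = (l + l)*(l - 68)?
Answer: -1907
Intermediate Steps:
J(l) = 2*l*(-68 + l) (J(l) = (2*l)*(-68 + l) = 2*l*(-68 + l))
J(33) - 1*(-403) = 2*33*(-68 + 33) - 1*(-403) = 2*33*(-35) + 403 = -2310 + 403 = -1907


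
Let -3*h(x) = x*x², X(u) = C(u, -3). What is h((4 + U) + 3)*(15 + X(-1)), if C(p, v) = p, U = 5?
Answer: -8064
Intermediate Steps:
X(u) = u
h(x) = -x³/3 (h(x) = -x*x²/3 = -x³/3)
h((4 + U) + 3)*(15 + X(-1)) = (-((4 + 5) + 3)³/3)*(15 - 1) = -(9 + 3)³/3*14 = -⅓*12³*14 = -⅓*1728*14 = -576*14 = -8064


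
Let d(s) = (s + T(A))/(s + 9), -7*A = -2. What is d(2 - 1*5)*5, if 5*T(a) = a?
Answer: -103/42 ≈ -2.4524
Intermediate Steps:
A = 2/7 (A = -⅐*(-2) = 2/7 ≈ 0.28571)
T(a) = a/5
d(s) = (2/35 + s)/(9 + s) (d(s) = (s + (⅕)*(2/7))/(s + 9) = (s + 2/35)/(9 + s) = (2/35 + s)/(9 + s))
d(2 - 1*5)*5 = ((2/35 + (2 - 1*5))/(9 + (2 - 1*5)))*5 = ((2/35 + (2 - 5))/(9 + (2 - 5)))*5 = ((2/35 - 3)/(9 - 3))*5 = (-103/35/6)*5 = ((⅙)*(-103/35))*5 = -103/210*5 = -103/42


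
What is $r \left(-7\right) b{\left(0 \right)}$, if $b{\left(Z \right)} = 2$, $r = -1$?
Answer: $14$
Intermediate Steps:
$r \left(-7\right) b{\left(0 \right)} = \left(-1\right) \left(-7\right) 2 = 7 \cdot 2 = 14$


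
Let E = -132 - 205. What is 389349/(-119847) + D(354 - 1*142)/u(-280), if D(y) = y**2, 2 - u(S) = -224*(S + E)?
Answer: -9866128577/2760595747 ≈ -3.5739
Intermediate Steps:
E = -337
u(S) = -75486 + 224*S (u(S) = 2 - (-224)*(S - 337) = 2 - (-224)*(-337 + S) = 2 - (75488 - 224*S) = 2 + (-75488 + 224*S) = -75486 + 224*S)
389349/(-119847) + D(354 - 1*142)/u(-280) = 389349/(-119847) + (354 - 1*142)**2/(-75486 + 224*(-280)) = 389349*(-1/119847) + (354 - 142)**2/(-75486 - 62720) = -129783/39949 + 212**2/(-138206) = -129783/39949 + 44944*(-1/138206) = -129783/39949 - 22472/69103 = -9866128577/2760595747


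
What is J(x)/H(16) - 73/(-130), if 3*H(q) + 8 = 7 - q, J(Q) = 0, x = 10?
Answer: 73/130 ≈ 0.56154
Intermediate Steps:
H(q) = -⅓ - q/3 (H(q) = -8/3 + (7 - q)/3 = -8/3 + (7/3 - q/3) = -⅓ - q/3)
J(x)/H(16) - 73/(-130) = 0/(-⅓ - ⅓*16) - 73/(-130) = 0/(-⅓ - 16/3) - 73*(-1/130) = 0/(-17/3) + 73/130 = 0*(-3/17) + 73/130 = 0 + 73/130 = 73/130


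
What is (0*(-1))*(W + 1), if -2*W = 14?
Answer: 0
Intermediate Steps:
W = -7 (W = -1/2*14 = -7)
(0*(-1))*(W + 1) = (0*(-1))*(-7 + 1) = 0*(-6) = 0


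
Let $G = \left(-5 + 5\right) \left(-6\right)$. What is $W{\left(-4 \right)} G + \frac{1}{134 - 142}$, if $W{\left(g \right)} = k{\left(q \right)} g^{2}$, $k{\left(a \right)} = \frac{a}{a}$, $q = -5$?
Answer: $- \frac{1}{8} \approx -0.125$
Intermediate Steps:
$k{\left(a \right)} = 1$
$G = 0$ ($G = 0 \left(-6\right) = 0$)
$W{\left(g \right)} = g^{2}$ ($W{\left(g \right)} = 1 g^{2} = g^{2}$)
$W{\left(-4 \right)} G + \frac{1}{134 - 142} = \left(-4\right)^{2} \cdot 0 + \frac{1}{134 - 142} = 16 \cdot 0 + \frac{1}{-8} = 0 - \frac{1}{8} = - \frac{1}{8}$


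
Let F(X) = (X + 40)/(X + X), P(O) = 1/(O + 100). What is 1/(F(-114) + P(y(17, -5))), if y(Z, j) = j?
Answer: 570/191 ≈ 2.9843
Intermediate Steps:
P(O) = 1/(100 + O)
F(X) = (40 + X)/(2*X) (F(X) = (40 + X)/((2*X)) = (40 + X)*(1/(2*X)) = (40 + X)/(2*X))
1/(F(-114) + P(y(17, -5))) = 1/((½)*(40 - 114)/(-114) + 1/(100 - 5)) = 1/((½)*(-1/114)*(-74) + 1/95) = 1/(37/114 + 1/95) = 1/(191/570) = 570/191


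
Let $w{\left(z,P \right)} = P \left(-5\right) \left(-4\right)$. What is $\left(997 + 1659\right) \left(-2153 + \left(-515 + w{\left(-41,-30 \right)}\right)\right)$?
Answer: $-8679808$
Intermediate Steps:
$w{\left(z,P \right)} = 20 P$ ($w{\left(z,P \right)} = - 5 P \left(-4\right) = 20 P$)
$\left(997 + 1659\right) \left(-2153 + \left(-515 + w{\left(-41,-30 \right)}\right)\right) = \left(997 + 1659\right) \left(-2153 + \left(-515 + 20 \left(-30\right)\right)\right) = 2656 \left(-2153 - 1115\right) = 2656 \left(-3268\right) = -8679808$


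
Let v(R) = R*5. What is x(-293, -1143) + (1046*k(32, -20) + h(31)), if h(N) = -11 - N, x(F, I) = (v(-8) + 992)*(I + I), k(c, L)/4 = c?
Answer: -2042426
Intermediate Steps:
k(c, L) = 4*c
v(R) = 5*R
x(F, I) = 1904*I (x(F, I) = (5*(-8) + 992)*(I + I) = (-40 + 992)*(2*I) = 952*(2*I) = 1904*I)
x(-293, -1143) + (1046*k(32, -20) + h(31)) = 1904*(-1143) + (1046*(4*32) + (-11 - 1*31)) = -2176272 + (1046*128 + (-11 - 31)) = -2176272 + (133888 - 42) = -2176272 + 133846 = -2042426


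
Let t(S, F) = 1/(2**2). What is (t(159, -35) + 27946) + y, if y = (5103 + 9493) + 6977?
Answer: 198077/4 ≈ 49519.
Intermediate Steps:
y = 21573 (y = 14596 + 6977 = 21573)
t(S, F) = 1/4
(t(159, -35) + 27946) + y = (1/4 + 27946) + 21573 = 111785/4 + 21573 = 198077/4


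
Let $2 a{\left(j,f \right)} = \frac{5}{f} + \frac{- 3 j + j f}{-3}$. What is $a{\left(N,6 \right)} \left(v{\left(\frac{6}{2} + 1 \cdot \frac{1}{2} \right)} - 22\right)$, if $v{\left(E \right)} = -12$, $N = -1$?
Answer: $- \frac{187}{6} \approx -31.167$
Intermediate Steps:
$a{\left(j,f \right)} = \frac{j}{2} + \frac{5}{2 f} - \frac{f j}{6}$ ($a{\left(j,f \right)} = \frac{\frac{5}{f} + \frac{- 3 j + j f}{-3}}{2} = \frac{\frac{5}{f} + \left(- 3 j + f j\right) \left(- \frac{1}{3}\right)}{2} = \frac{\frac{5}{f} - \left(- j + \frac{f j}{3}\right)}{2} = \frac{j + \frac{5}{f} - \frac{f j}{3}}{2} = \frac{j}{2} + \frac{5}{2 f} - \frac{f j}{6}$)
$a{\left(N,6 \right)} \left(v{\left(\frac{6}{2} + 1 \cdot \frac{1}{2} \right)} - 22\right) = \frac{15 - 6 \left(-1\right) \left(-3 + 6\right)}{6 \cdot 6} \left(-12 - 22\right) = \frac{1}{6} \cdot \frac{1}{6} \left(15 - 6 \left(-1\right) 3\right) \left(-34\right) = \frac{1}{6} \cdot \frac{1}{6} \left(15 + 18\right) \left(-34\right) = \frac{1}{6} \cdot \frac{1}{6} \cdot 33 \left(-34\right) = \frac{11}{12} \left(-34\right) = - \frac{187}{6}$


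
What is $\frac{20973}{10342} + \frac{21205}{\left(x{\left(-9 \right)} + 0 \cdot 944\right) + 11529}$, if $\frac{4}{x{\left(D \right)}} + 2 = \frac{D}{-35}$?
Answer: $\frac{28124153227}{7271760118} \approx 3.8676$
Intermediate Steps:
$x{\left(D \right)} = \frac{4}{-2 - \frac{D}{35}}$ ($x{\left(D \right)} = \frac{4}{-2 + \frac{D}{-35}} = \frac{4}{-2 + D \left(- \frac{1}{35}\right)} = \frac{4}{-2 - \frac{D}{35}}$)
$\frac{20973}{10342} + \frac{21205}{\left(x{\left(-9 \right)} + 0 \cdot 944\right) + 11529} = \frac{20973}{10342} + \frac{21205}{\left(- \frac{140}{70 - 9} + 0 \cdot 944\right) + 11529} = 20973 \cdot \frac{1}{10342} + \frac{21205}{\left(- \frac{140}{61} + 0\right) + 11529} = \frac{20973}{10342} + \frac{21205}{\left(\left(-140\right) \frac{1}{61} + 0\right) + 11529} = \frac{20973}{10342} + \frac{21205}{\left(- \frac{140}{61} + 0\right) + 11529} = \frac{20973}{10342} + \frac{21205}{- \frac{140}{61} + 11529} = \frac{20973}{10342} + \frac{21205}{\frac{703129}{61}} = \frac{20973}{10342} + 21205 \cdot \frac{61}{703129} = \frac{20973}{10342} + \frac{1293505}{703129} = \frac{28124153227}{7271760118}$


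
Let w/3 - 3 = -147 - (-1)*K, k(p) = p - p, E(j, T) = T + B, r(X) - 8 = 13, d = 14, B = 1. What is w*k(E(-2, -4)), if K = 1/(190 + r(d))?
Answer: 0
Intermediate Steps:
r(X) = 21 (r(X) = 8 + 13 = 21)
K = 1/211 (K = 1/(190 + 21) = 1/211 ≈ 0.0047393)
E(j, T) = 1 + T (E(j, T) = T + 1 = 1 + T)
k(p) = 0
w = -91149/211 (w = 9 + 3*(-147 - (-1)/211) = 9 + 3*(-147 - 1*(-1/211)) = 9 + 3*(-147 + 1/211) = 9 + 3*(-31016/211) = 9 - 93048/211 = -91149/211 ≈ -431.99)
w*k(E(-2, -4)) = -91149/211*0 = 0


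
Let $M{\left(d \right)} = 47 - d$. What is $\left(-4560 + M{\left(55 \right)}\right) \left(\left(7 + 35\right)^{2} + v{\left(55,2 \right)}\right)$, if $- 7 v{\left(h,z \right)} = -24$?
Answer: $- \frac{56515296}{7} \approx -8.0736 \cdot 10^{6}$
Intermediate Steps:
$v{\left(h,z \right)} = \frac{24}{7}$ ($v{\left(h,z \right)} = \left(- \frac{1}{7}\right) \left(-24\right) = \frac{24}{7}$)
$\left(-4560 + M{\left(55 \right)}\right) \left(\left(7 + 35\right)^{2} + v{\left(55,2 \right)}\right) = \left(-4560 + \left(47 - 55\right)\right) \left(\left(7 + 35\right)^{2} + \frac{24}{7}\right) = \left(-4560 + \left(47 - 55\right)\right) \left(42^{2} + \frac{24}{7}\right) = \left(-4560 - 8\right) \left(1764 + \frac{24}{7}\right) = \left(-4568\right) \frac{12372}{7} = - \frac{56515296}{7}$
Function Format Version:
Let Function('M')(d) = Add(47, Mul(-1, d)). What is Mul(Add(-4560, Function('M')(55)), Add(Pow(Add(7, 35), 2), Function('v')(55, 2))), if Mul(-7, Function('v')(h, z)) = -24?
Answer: Rational(-56515296, 7) ≈ -8.0736e+6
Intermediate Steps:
Function('v')(h, z) = Rational(24, 7) (Function('v')(h, z) = Mul(Rational(-1, 7), -24) = Rational(24, 7))
Mul(Add(-4560, Function('M')(55)), Add(Pow(Add(7, 35), 2), Function('v')(55, 2))) = Mul(Add(-4560, Add(47, Mul(-1, 55))), Add(Pow(Add(7, 35), 2), Rational(24, 7))) = Mul(Add(-4560, Add(47, -55)), Add(Pow(42, 2), Rational(24, 7))) = Mul(Add(-4560, -8), Add(1764, Rational(24, 7))) = Mul(-4568, Rational(12372, 7)) = Rational(-56515296, 7)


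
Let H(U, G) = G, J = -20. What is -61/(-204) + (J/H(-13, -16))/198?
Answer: 4111/13464 ≈ 0.30533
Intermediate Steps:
-61/(-204) + (J/H(-13, -16))/198 = -61/(-204) - 20/(-16)/198 = -61*(-1/204) - 20*(-1/16)*(1/198) = 61/204 + (5/4)*(1/198) = 61/204 + 5/792 = 4111/13464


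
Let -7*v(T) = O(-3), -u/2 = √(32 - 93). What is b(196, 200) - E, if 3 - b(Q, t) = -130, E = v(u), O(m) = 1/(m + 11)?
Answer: 7449/56 ≈ 133.02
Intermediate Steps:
u = -2*I*√61 (u = -2*√(32 - 93) = -2*I*√61 ≈ -15.62*I)
O(m) = 1/(11 + m)
v(T) = -1/56 (v(T) = -1/(7*(11 - 3)) = -⅐/8 = -⅐*⅛ = -1/56)
E = -1/56 ≈ -0.017857
b(Q, t) = 133 (b(Q, t) = 3 - 1*(-130) = 3 + 130 = 133)
b(196, 200) - E = 133 - 1*(-1/56) = 133 + 1/56 = 7449/56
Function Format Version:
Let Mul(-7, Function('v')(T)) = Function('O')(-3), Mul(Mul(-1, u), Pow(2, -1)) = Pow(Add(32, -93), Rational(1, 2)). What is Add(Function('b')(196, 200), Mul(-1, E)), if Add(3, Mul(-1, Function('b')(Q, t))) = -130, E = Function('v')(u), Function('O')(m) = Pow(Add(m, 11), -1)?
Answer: Rational(7449, 56) ≈ 133.02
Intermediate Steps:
u = Mul(-2, I, Pow(61, Rational(1, 2))) (u = Mul(-2, Pow(Add(32, -93), Rational(1, 2))) = Mul(-2, Pow(-61, Rational(1, 2))) = Mul(-2, Mul(I, Pow(61, Rational(1, 2)))) = Mul(-2, I, Pow(61, Rational(1, 2))) ≈ Mul(-15.620, I))
Function('O')(m) = Pow(Add(11, m), -1)
Function('v')(T) = Rational(-1, 56) (Function('v')(T) = Mul(Rational(-1, 7), Pow(Add(11, -3), -1)) = Mul(Rational(-1, 7), Pow(8, -1)) = Mul(Rational(-1, 7), Rational(1, 8)) = Rational(-1, 56))
E = Rational(-1, 56) ≈ -0.017857
Function('b')(Q, t) = 133 (Function('b')(Q, t) = Add(3, Mul(-1, -130)) = Add(3, 130) = 133)
Add(Function('b')(196, 200), Mul(-1, E)) = Add(133, Mul(-1, Rational(-1, 56))) = Add(133, Rational(1, 56)) = Rational(7449, 56)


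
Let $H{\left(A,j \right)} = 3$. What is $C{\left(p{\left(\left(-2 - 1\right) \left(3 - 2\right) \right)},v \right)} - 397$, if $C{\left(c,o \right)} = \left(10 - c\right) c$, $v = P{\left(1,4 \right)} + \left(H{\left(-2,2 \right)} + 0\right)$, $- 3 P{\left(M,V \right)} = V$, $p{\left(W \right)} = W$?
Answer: $-436$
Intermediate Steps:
$P{\left(M,V \right)} = - \frac{V}{3}$
$v = \frac{5}{3}$ ($v = \left(- \frac{1}{3}\right) 4 + \left(3 + 0\right) = - \frac{4}{3} + 3 = \frac{5}{3} \approx 1.6667$)
$C{\left(c,o \right)} = c \left(10 - c\right)$
$C{\left(p{\left(\left(-2 - 1\right) \left(3 - 2\right) \right)},v \right)} - 397 = \left(-2 - 1\right) \left(3 - 2\right) \left(10 - \left(-2 - 1\right) \left(3 - 2\right)\right) - 397 = \left(-3\right) 1 \left(10 - \left(-3\right) 1\right) - 397 = - 3 \left(10 - -3\right) - 397 = - 3 \left(10 + 3\right) - 397 = \left(-3\right) 13 - 397 = -39 - 397 = -436$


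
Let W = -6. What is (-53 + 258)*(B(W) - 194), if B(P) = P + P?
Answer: -42230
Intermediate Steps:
B(P) = 2*P
(-53 + 258)*(B(W) - 194) = (-53 + 258)*(2*(-6) - 194) = 205*(-12 - 194) = 205*(-206) = -42230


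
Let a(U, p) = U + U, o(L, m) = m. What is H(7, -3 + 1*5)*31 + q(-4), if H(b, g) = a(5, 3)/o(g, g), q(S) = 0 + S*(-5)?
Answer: 175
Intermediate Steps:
q(S) = -5*S (q(S) = 0 - 5*S = -5*S)
a(U, p) = 2*U
H(b, g) = 10/g (H(b, g) = (2*5)/g = 10/g)
H(7, -3 + 1*5)*31 + q(-4) = (10/(-3 + 1*5))*31 - 5*(-4) = (10/(-3 + 5))*31 + 20 = (10/2)*31 + 20 = (10*(1/2))*31 + 20 = 5*31 + 20 = 155 + 20 = 175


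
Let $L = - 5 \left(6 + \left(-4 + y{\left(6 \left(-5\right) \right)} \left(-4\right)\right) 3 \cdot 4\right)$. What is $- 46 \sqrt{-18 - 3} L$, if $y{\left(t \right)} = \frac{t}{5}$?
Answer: $56580 i \sqrt{21} \approx 2.5928 \cdot 10^{5} i$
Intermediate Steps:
$y{\left(t \right)} = \frac{t}{5}$ ($y{\left(t \right)} = t \frac{1}{5} = \frac{t}{5}$)
$L = -1230$ ($L = - 5 \left(6 + \left(-4 + \frac{6 \left(-5\right)}{5} \left(-4\right)\right) 3 \cdot 4\right) = - 5 \left(6 + \left(-4 + \frac{1}{5} \left(-30\right) \left(-4\right)\right) 3 \cdot 4\right) = - 5 \left(6 + \left(-4 - -24\right) 3 \cdot 4\right) = - 5 \left(6 + \left(-4 + 24\right) 3 \cdot 4\right) = - 5 \left(6 + 20 \cdot 3 \cdot 4\right) = - 5 \left(6 + 60 \cdot 4\right) = - 5 \left(6 + 240\right) = \left(-5\right) 246 = -1230$)
$- 46 \sqrt{-18 - 3} L = - 46 \sqrt{-18 - 3} \left(-1230\right) = - 46 \sqrt{-21} \left(-1230\right) = - 46 i \sqrt{21} \left(-1230\right) = 56580 i \sqrt{21}$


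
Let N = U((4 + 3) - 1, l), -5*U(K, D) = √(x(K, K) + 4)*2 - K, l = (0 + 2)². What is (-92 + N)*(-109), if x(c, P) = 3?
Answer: 49486/5 + 218*√7/5 ≈ 10013.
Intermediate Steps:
l = 4 (l = 2² = 4)
U(K, D) = -2*√7/5 + K/5 (U(K, D) = -(√(3 + 4)*2 - K)/5 = -(√7*2 - K)/5 = -(2*√7 - K)/5 = -(-K + 2*√7)/5 = -2*√7/5 + K/5)
N = 6/5 - 2*√7/5 (N = -2*√7/5 + ((4 + 3) - 1)/5 = -2*√7/5 + (7 - 1)/5 = -2*√7/5 + (⅕)*6 = -2*√7/5 + 6/5 = 6/5 - 2*√7/5 ≈ 0.14170)
(-92 + N)*(-109) = (-92 + (6/5 - 2*√7/5))*(-109) = (-454/5 - 2*√7/5)*(-109) = 49486/5 + 218*√7/5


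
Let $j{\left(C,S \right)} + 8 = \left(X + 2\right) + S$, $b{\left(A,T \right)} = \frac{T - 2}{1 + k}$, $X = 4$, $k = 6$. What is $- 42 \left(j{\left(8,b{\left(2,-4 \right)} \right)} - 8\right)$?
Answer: $456$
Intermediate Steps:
$b{\left(A,T \right)} = - \frac{2}{7} + \frac{T}{7}$ ($b{\left(A,T \right)} = \frac{T - 2}{1 + 6} = \frac{-2 + T}{7} = \left(-2 + T\right) \frac{1}{7} = - \frac{2}{7} + \frac{T}{7}$)
$j{\left(C,S \right)} = -2 + S$ ($j{\left(C,S \right)} = -8 + \left(\left(4 + 2\right) + S\right) = -8 + \left(6 + S\right) = -2 + S$)
$- 42 \left(j{\left(8,b{\left(2,-4 \right)} \right)} - 8\right) = - 42 \left(\left(-2 + \left(- \frac{2}{7} + \frac{1}{7} \left(-4\right)\right)\right) - 8\right) = - 42 \left(\left(-2 - \frac{6}{7}\right) - 8\right) = - 42 \left(- \frac{20}{7} - 8\right) = \left(-42\right) \left(- \frac{76}{7}\right) = 456$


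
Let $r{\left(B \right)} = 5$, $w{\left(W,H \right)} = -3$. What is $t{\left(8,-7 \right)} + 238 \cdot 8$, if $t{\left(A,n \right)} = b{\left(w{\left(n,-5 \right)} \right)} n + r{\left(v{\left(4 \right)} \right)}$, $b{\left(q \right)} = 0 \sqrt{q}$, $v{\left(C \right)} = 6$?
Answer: $1909$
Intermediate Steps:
$b{\left(q \right)} = 0$
$t{\left(A,n \right)} = 5$ ($t{\left(A,n \right)} = 0 n + 5 = 0 + 5 = 5$)
$t{\left(8,-7 \right)} + 238 \cdot 8 = 5 + 238 \cdot 8 = 5 + 1904 = 1909$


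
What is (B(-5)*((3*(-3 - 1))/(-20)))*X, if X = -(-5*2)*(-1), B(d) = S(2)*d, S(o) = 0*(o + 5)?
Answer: 0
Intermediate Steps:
S(o) = 0 (S(o) = 0*(5 + o) = 0)
B(d) = 0 (B(d) = 0*d = 0)
X = -10 (X = -(-10)*(-1) = -1*10 = -10)
(B(-5)*((3*(-3 - 1))/(-20)))*X = (0*((3*(-3 - 1))/(-20)))*(-10) = (0*((3*(-4))*(-1/20)))*(-10) = (0*(-12*(-1/20)))*(-10) = (0*(⅗))*(-10) = 0*(-10) = 0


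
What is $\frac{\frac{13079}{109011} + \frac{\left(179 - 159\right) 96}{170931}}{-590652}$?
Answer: $- \frac{28102387}{126503803476036} \approx -2.2215 \cdot 10^{-7}$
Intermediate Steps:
$\frac{\frac{13079}{109011} + \frac{\left(179 - 159\right) 96}{170931}}{-590652} = \left(13079 \cdot \frac{1}{109011} + 20 \cdot 96 \cdot \frac{1}{170931}\right) \left(- \frac{1}{590652}\right) = \left(\frac{451}{3759} + 1920 \cdot \frac{1}{170931}\right) \left(- \frac{1}{590652}\right) = \left(\frac{451}{3759} + \frac{640}{56977}\right) \left(- \frac{1}{590652}\right) = \frac{28102387}{214176543} \left(- \frac{1}{590652}\right) = - \frac{28102387}{126503803476036}$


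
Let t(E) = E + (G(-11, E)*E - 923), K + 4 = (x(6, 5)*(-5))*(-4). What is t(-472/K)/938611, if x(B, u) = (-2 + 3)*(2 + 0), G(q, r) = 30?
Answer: -11965/8447499 ≈ -0.0014164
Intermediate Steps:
x(B, u) = 2 (x(B, u) = 1*2 = 2)
K = 36 (K = -4 + (2*(-5))*(-4) = -4 - 10*(-4) = -4 + 40 = 36)
t(E) = -923 + 31*E (t(E) = E + (30*E - 923) = E + (-923 + 30*E) = -923 + 31*E)
t(-472/K)/938611 = (-923 + 31*(-472/36))/938611 = (-923 + 31*(-472*1/36))*(1/938611) = (-923 + 31*(-118/9))*(1/938611) = (-923 - 3658/9)*(1/938611) = -11965/9*1/938611 = -11965/8447499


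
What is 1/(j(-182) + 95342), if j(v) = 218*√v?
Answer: 3667/349951782 - 109*I*√182/4549373166 ≈ 1.0479e-5 - 3.2323e-7*I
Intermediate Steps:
1/(j(-182) + 95342) = 1/(218*√(-182) + 95342) = 1/(218*(I*√182) + 95342) = 1/(218*I*√182 + 95342) = 1/(95342 + 218*I*√182)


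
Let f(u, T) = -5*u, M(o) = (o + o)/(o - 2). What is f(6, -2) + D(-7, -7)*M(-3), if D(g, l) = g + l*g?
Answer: 102/5 ≈ 20.400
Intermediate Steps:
D(g, l) = g + g*l
M(o) = 2*o/(-2 + o) (M(o) = (2*o)/(-2 + o) = 2*o/(-2 + o))
f(6, -2) + D(-7, -7)*M(-3) = -5*6 + (-7*(1 - 7))*(2*(-3)/(-2 - 3)) = -30 + (-7*(-6))*(2*(-3)/(-5)) = -30 + 42*(2*(-3)*(-⅕)) = -30 + 42*(6/5) = -30 + 252/5 = 102/5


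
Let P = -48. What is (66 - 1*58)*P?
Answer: -384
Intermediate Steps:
(66 - 1*58)*P = (66 - 1*58)*(-48) = (66 - 58)*(-48) = 8*(-48) = -384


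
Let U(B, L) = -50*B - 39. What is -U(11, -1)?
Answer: 589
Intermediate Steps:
U(B, L) = -39 - 50*B
-U(11, -1) = -(-39 - 50*11) = -(-39 - 550) = -1*(-589) = 589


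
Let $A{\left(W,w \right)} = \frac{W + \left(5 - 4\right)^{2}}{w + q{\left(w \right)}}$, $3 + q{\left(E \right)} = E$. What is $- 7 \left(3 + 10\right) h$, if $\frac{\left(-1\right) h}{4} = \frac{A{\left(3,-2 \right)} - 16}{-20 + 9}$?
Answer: $\frac{6032}{11} \approx 548.36$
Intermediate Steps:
$q{\left(E \right)} = -3 + E$
$A{\left(W,w \right)} = \frac{1 + W}{-3 + 2 w}$ ($A{\left(W,w \right)} = \frac{W + \left(5 - 4\right)^{2}}{w + \left(-3 + w\right)} = \frac{W + 1^{2}}{-3 + 2 w} = \frac{W + 1}{-3 + 2 w} = \frac{1 + W}{-3 + 2 w}$)
$h = - \frac{464}{77}$ ($h = - 4 \frac{\frac{1 + 3}{-3 + 2 \left(-2\right)} - 16}{-20 + 9} = - 4 \frac{\frac{1}{-3 - 4} \cdot 4 - 16}{-11} = - 4 \left(\frac{1}{-7} \cdot 4 - 16\right) \left(- \frac{1}{11}\right) = - 4 \left(\left(- \frac{1}{7}\right) 4 - 16\right) \left(- \frac{1}{11}\right) = - 4 \left(- \frac{4}{7} - 16\right) \left(- \frac{1}{11}\right) = - 4 \left(\left(- \frac{116}{7}\right) \left(- \frac{1}{11}\right)\right) = \left(-4\right) \frac{116}{77} = - \frac{464}{77} \approx -6.026$)
$- 7 \left(3 + 10\right) h = - 7 \left(3 + 10\right) \left(- \frac{464}{77}\right) = \left(-7\right) 13 \left(- \frac{464}{77}\right) = \left(-91\right) \left(- \frac{464}{77}\right) = \frac{6032}{11}$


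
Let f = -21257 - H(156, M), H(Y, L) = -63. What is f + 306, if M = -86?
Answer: -20888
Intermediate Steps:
f = -21194 (f = -21257 - 1*(-63) = -21257 + 63 = -21194)
f + 306 = -21194 + 306 = -20888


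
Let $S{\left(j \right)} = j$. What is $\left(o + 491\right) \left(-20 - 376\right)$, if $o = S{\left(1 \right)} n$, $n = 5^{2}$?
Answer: $-204336$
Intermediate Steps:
$n = 25$
$o = 25$ ($o = 1 \cdot 25 = 25$)
$\left(o + 491\right) \left(-20 - 376\right) = \left(25 + 491\right) \left(-20 - 376\right) = 516 \left(-396\right) = -204336$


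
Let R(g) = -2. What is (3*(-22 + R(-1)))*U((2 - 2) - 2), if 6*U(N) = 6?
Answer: -72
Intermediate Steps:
U(N) = 1 (U(N) = (⅙)*6 = 1)
(3*(-22 + R(-1)))*U((2 - 2) - 2) = (3*(-22 - 2))*1 = (3*(-24))*1 = -72*1 = -72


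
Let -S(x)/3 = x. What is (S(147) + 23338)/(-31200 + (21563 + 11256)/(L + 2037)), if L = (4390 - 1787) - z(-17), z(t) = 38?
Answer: -15053142/20507083 ≈ -0.73405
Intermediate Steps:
S(x) = -3*x
L = 2565 (L = (4390 - 1787) - 1*38 = 2603 - 38 = 2565)
(S(147) + 23338)/(-31200 + (21563 + 11256)/(L + 2037)) = (-3*147 + 23338)/(-31200 + (21563 + 11256)/(2565 + 2037)) = (-441 + 23338)/(-31200 + 32819/4602) = 22897/(-31200 + 32819*(1/4602)) = 22897/(-31200 + 32819/4602) = 22897/(-143549581/4602) = 22897*(-4602/143549581) = -15053142/20507083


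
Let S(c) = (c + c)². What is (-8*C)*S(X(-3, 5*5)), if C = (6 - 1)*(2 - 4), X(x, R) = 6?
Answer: 11520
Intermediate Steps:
C = -10 (C = 5*(-2) = -10)
S(c) = 4*c² (S(c) = (2*c)² = 4*c²)
(-8*C)*S(X(-3, 5*5)) = (-8*(-10))*(4*6²) = 80*(4*36) = 80*144 = 11520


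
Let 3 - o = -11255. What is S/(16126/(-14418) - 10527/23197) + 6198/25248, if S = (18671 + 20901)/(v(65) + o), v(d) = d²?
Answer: -303093158220239/219619395437552 ≈ -1.3801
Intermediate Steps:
o = 11258 (o = 3 - 1*(-11255) = 3 + 11255 = 11258)
S = 3044/1191 (S = (18671 + 20901)/(65² + 11258) = 39572/(4225 + 11258) = 39572/15483 = 39572*(1/15483) = 3044/1191 ≈ 2.5558)
S/(16126/(-14418) - 10527/23197) + 6198/25248 = 3044/(1191*(16126/(-14418) - 10527/23197)) + 6198/25248 = 3044/(1191*(16126*(-1/14418) - 10527*1/23197)) + 6198*(1/25248) = 3044/(1191*(-8063/7209 - 10527/23197)) + 1033/4208 = 3044/(1191*(-262926554/167227173)) + 1033/4208 = (3044/1191)*(-167227173/262926554) + 1033/4208 = -84839919102/52190920969 + 1033/4208 = -303093158220239/219619395437552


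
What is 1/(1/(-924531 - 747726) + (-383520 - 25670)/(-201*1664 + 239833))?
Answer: 158247352167/684270747199 ≈ 0.23126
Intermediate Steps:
1/(1/(-924531 - 747726) + (-383520 - 25670)/(-201*1664 + 239833)) = 1/(1/(-1672257) - 409190/(-334464 + 239833)) = 1/(-1/1672257 - 409190/(-94631)) = 1/(-1/1672257 - 409190*(-1/94631)) = 1/(-1/1672257 + 409190/94631) = 1/(684270747199/158247352167) = 158247352167/684270747199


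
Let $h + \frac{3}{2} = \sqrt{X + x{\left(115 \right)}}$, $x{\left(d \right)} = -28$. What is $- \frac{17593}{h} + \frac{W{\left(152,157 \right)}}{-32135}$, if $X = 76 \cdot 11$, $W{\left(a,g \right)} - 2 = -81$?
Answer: $- \frac{3391851713}{103571105} - \frac{140744 \sqrt{202}}{3223} \approx -653.4$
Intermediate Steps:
$W{\left(a,g \right)} = -79$ ($W{\left(a,g \right)} = 2 - 81 = -79$)
$X = 836$
$h = - \frac{3}{2} + 2 \sqrt{202}$ ($h = - \frac{3}{2} + \sqrt{836 - 28} = - \frac{3}{2} + \sqrt{808} = - \frac{3}{2} + 2 \sqrt{202} \approx 26.925$)
$- \frac{17593}{h} + \frac{W{\left(152,157 \right)}}{-32135} = - \frac{17593}{- \frac{3}{2} + 2 \sqrt{202}} - \frac{79}{-32135} = - \frac{17593}{- \frac{3}{2} + 2 \sqrt{202}} - - \frac{79}{32135} = - \frac{17593}{- \frac{3}{2} + 2 \sqrt{202}} + \frac{79}{32135} = \frac{79}{32135} - \frac{17593}{- \frac{3}{2} + 2 \sqrt{202}}$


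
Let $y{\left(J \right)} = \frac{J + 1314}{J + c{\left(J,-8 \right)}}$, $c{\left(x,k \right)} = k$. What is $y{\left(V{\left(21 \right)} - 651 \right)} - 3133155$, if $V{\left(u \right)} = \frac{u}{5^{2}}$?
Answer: $- \frac{25776474483}{8227} \approx -3.1332 \cdot 10^{6}$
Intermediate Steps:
$V{\left(u \right)} = \frac{u}{25}$
$y{\left(J \right)} = \frac{1314 + J}{-8 + J}$ ($y{\left(J \right)} = \frac{J + 1314}{J - 8} = \frac{1314 + J}{-8 + J}$)
$y{\left(V{\left(21 \right)} - 651 \right)} - 3133155 = \frac{1314 + \left(\frac{1}{25} \cdot 21 - 651\right)}{-8 + \left(\frac{1}{25} \cdot 21 - 651\right)} - 3133155 = \frac{1314 + \left(\frac{21}{25} - 651\right)}{-8 + \left(\frac{21}{25} - 651\right)} - 3133155 = \frac{1314 - \frac{16254}{25}}{-8 - \frac{16254}{25}} - 3133155 = \frac{1}{- \frac{16454}{25}} \cdot \frac{16596}{25} - 3133155 = \left(- \frac{25}{16454}\right) \frac{16596}{25} - 3133155 = - \frac{8298}{8227} - 3133155 = - \frac{25776474483}{8227}$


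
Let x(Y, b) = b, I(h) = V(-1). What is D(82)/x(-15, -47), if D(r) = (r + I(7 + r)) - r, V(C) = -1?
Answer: 1/47 ≈ 0.021277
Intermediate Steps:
I(h) = -1
D(r) = -1 (D(r) = (r - 1) - r = (-1 + r) - r = -1)
D(82)/x(-15, -47) = -1/(-47) = -1*(-1/47) = 1/47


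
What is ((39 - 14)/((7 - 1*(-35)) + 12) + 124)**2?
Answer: 45171841/2916 ≈ 15491.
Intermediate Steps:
((39 - 14)/((7 - 1*(-35)) + 12) + 124)**2 = (25/((7 + 35) + 12) + 124)**2 = (25/(42 + 12) + 124)**2 = (25/54 + 124)**2 = (6721/54)**2 = 45171841/2916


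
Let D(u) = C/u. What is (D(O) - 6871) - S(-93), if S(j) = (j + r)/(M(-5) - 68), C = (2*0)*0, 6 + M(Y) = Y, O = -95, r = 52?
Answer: -542850/79 ≈ -6871.5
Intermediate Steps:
M(Y) = -6 + Y
C = 0 (C = 0*0 = 0)
S(j) = -52/79 - j/79 (S(j) = (j + 52)/((-6 - 5) - 68) = (52 + j)/(-11 - 68) = (52 + j)/(-79) = (52 + j)*(-1/79) = -52/79 - j/79)
D(u) = 0 (D(u) = 0/u = 0)
(D(O) - 6871) - S(-93) = (0 - 6871) - (-52/79 - 1/79*(-93)) = -6871 - (-52/79 + 93/79) = -6871 - 1*41/79 = -6871 - 41/79 = -542850/79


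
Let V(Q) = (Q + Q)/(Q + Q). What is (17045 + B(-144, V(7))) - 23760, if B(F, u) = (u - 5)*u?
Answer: -6719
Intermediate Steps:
V(Q) = 1 (V(Q) = (2*Q)/((2*Q)) = (2*Q)*(1/(2*Q)) = 1)
B(F, u) = u*(-5 + u) (B(F, u) = (-5 + u)*u = u*(-5 + u))
(17045 + B(-144, V(7))) - 23760 = (17045 + 1*(-5 + 1)) - 23760 = (17045 + 1*(-4)) - 23760 = (17045 - 4) - 23760 = 17041 - 23760 = -6719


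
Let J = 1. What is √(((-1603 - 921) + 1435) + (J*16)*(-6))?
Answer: I*√1185 ≈ 34.424*I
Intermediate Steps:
√(((-1603 - 921) + 1435) + (J*16)*(-6)) = √(((-1603 - 921) + 1435) + (1*16)*(-6)) = √((-2524 + 1435) + 16*(-6)) = √(-1089 - 96) = √(-1185) = I*√1185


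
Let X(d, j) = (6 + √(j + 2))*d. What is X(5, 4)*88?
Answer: 2640 + 440*√6 ≈ 3717.8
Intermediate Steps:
X(d, j) = d*(6 + √(2 + j)) (X(d, j) = (6 + √(2 + j))*d = d*(6 + √(2 + j)))
X(5, 4)*88 = (5*(6 + √(2 + 4)))*88 = (5*(6 + √6))*88 = (30 + 5*√6)*88 = 2640 + 440*√6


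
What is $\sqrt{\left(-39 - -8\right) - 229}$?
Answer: $2 i \sqrt{65} \approx 16.125 i$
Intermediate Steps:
$\sqrt{\left(-39 - -8\right) - 229} = \sqrt{\left(-39 + 8\right) - 229} = \sqrt{-31 - 229} = \sqrt{-260} = 2 i \sqrt{65}$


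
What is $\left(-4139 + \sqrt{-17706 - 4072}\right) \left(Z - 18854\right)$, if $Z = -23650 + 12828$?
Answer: $122828964 - 29676 i \sqrt{21778} \approx 1.2283 \cdot 10^{8} - 4.3794 \cdot 10^{6} i$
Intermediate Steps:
$Z = -10822$
$\left(-4139 + \sqrt{-17706 - 4072}\right) \left(Z - 18854\right) = \left(-4139 + \sqrt{-17706 - 4072}\right) \left(-10822 - 18854\right) = \left(-4139 + \sqrt{-21778}\right) \left(-29676\right) = \left(-4139 + i \sqrt{21778}\right) \left(-29676\right) = 122828964 - 29676 i \sqrt{21778}$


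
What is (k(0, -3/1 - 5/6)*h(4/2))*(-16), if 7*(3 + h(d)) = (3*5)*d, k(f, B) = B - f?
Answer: 552/7 ≈ 78.857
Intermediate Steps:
h(d) = -3 + 15*d/7 (h(d) = -3 + ((3*5)*d)/7 = -3 + (15*d)/7 = -3 + 15*d/7)
(k(0, -3/1 - 5/6)*h(4/2))*(-16) = (((-3/1 - 5/6) - 1*0)*(-3 + 15*(4/2)/7))*(-16) = (((-3*1 - 5*⅙) + 0)*(-3 + 15*(4*(½))/7))*(-16) = (((-3 - ⅚) + 0)*(-3 + (15/7)*2))*(-16) = ((-23/6 + 0)*(-3 + 30/7))*(-16) = -23/6*9/7*(-16) = -69/14*(-16) = 552/7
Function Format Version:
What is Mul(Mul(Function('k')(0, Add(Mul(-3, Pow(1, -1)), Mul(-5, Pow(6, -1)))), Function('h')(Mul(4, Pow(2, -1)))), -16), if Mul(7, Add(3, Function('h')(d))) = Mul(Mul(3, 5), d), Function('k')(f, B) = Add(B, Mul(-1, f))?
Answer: Rational(552, 7) ≈ 78.857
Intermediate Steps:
Function('h')(d) = Add(-3, Mul(Rational(15, 7), d)) (Function('h')(d) = Add(-3, Mul(Rational(1, 7), Mul(Mul(3, 5), d))) = Add(-3, Mul(Rational(1, 7), Mul(15, d))) = Add(-3, Mul(Rational(15, 7), d)))
Mul(Mul(Function('k')(0, Add(Mul(-3, Pow(1, -1)), Mul(-5, Pow(6, -1)))), Function('h')(Mul(4, Pow(2, -1)))), -16) = Mul(Mul(Add(Add(Mul(-3, Pow(1, -1)), Mul(-5, Pow(6, -1))), Mul(-1, 0)), Add(-3, Mul(Rational(15, 7), Mul(4, Pow(2, -1))))), -16) = Mul(Mul(Add(Add(Mul(-3, 1), Mul(-5, Rational(1, 6))), 0), Add(-3, Mul(Rational(15, 7), Mul(4, Rational(1, 2))))), -16) = Mul(Mul(Add(Add(-3, Rational(-5, 6)), 0), Add(-3, Mul(Rational(15, 7), 2))), -16) = Mul(Mul(Add(Rational(-23, 6), 0), Add(-3, Rational(30, 7))), -16) = Mul(Mul(Rational(-23, 6), Rational(9, 7)), -16) = Mul(Rational(-69, 14), -16) = Rational(552, 7)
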